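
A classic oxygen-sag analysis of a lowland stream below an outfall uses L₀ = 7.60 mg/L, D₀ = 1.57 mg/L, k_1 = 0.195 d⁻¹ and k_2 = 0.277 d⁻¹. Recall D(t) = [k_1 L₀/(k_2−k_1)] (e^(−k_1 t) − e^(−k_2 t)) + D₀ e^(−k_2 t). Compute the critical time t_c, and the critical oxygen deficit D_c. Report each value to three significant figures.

t_c ≈ 3.17 d; D_c ≈ 2.88 mg/L

t_c = [1/(k_2−k_1)] ln[(k_2/k_1)(1 − D₀(k_2−k_1)/(k_1 L₀))]
= [1/(0.277−0.195)] ln[(0.277/0.195)(1 − 1.57×0.08200/(0.195×7.60))]
= (1/0.08200) ln[1.421 × 0.9131] = 12.20 × ln(1.297) = 12.20 × 0.2601 = 3.172 d.
L(t_c) = L₀ e^(−k_1 t_c) = 7.60 × 0.5387 = 4.094 mg/L, and at the critical point k_2 D_c = k_1 L, so D_c = (0.195/0.277) × 4.094 = 2.882 mg/L.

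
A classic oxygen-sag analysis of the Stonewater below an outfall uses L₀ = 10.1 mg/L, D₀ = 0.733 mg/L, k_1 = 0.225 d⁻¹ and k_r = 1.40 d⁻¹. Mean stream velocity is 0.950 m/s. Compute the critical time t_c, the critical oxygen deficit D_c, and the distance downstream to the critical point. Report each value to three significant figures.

t_c ≈ 1.15 d; D_c ≈ 1.25 mg/L; x_c ≈ 94.4 km

With k_r/k_1 = 6.222 and 1 − D₀(k_r−k_1)/(k_1 L₀) = 0.6210,
t_c = ln(6.222 × 0.6210) / (1.40 − 0.225) = ln(3.864) / 1.175 = 1.352/1.175 = 1.150 d.
L(t_c) = L₀ e^(−k_1 t_c) = 10.1 × 0.7719 = 7.797 mg/L, and at the critical point k_r D_c = k_1 L, so D_c = (0.225/1.40) × 7.797 = 1.253 mg/L.
x_c = v t_c = 0.950 m/s × 1.150 d × 86400 s/d = 94420 m ≈ 94.4 km.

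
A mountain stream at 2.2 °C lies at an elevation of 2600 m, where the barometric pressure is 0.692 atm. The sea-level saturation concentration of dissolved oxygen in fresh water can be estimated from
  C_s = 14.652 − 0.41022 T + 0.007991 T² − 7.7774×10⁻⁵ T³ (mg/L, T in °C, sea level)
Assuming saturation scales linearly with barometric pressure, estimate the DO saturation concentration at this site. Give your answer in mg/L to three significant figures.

C_s ≈ 9.54 mg/L

At sea level: C_s = 14.652 − 0.41022×2.2 + 0.007991×2.2² − 7.7774×10⁻⁵×2.2³ = 13.79 mg/L.
Pressure correction: C_s' = 13.79 × 0.692 = 9.541 mg/L.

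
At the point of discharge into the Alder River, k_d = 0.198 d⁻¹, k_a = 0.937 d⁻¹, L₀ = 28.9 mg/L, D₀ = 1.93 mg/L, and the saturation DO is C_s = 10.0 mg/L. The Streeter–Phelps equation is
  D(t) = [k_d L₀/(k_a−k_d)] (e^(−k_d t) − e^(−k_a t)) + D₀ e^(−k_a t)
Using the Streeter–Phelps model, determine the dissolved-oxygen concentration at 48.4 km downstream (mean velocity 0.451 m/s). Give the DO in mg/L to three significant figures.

Travel time t = x/v = 48.4 km / (0.451 m/s) = 48400 m / 0.451 m/s = 107300 s = 1.242 d.
k_d L₀/(k_a−k_d) = 0.198×28.9/(0.937−0.198) = 5.722/0.7390 = 7.743 mg/L.
e^(−k_d t) = e^(−0.198×1.242) = 0.7820; e^(−k_a t) = e^(−0.937×1.242) = 0.3123.
D = 7.743 × (0.7820 − 0.3123) + 1.93 × 0.3123 = 3.637 + 0.6027 = 4.240 mg/L.
DO = C_s − D = 10.0 − 4.240 = 5.760 mg/L.

DO ≈ 5.76 mg/L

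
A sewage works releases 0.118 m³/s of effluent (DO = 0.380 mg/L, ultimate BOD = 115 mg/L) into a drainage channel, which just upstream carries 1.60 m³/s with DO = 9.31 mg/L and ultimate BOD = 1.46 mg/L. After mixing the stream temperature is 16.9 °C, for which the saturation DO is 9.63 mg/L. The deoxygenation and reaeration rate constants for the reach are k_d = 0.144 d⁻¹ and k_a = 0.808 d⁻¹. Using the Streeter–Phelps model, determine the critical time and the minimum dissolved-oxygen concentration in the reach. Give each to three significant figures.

Mixed DO = (1.60×9.31 + 0.118×0.380)/(1.60+0.118) = 14.94/1.718 = 8.697 mg/L.
Mixed L₀ = (1.60×1.46 + 0.118×115)/(1.718) = 15.91/1.718 = 9.258 mg/L.
Initial deficit D₀ = C_s − DO₀ = 9.63 − 8.697 = 0.9334 mg/L.
t_c = (1/0.6640) ln[(0.808/0.144)(1 − 0.9334×0.6640/(0.144×9.258))] = 1.506 × ln(3.003) = 1.656 d.
D_c = (0.144/0.808) × 9.258 × e^(−0.144×1.656) = 0.1782 × 9.258 × 0.7878 = 1.300 mg/L.
Minimum DO = 9.63 − 1.300 = 8.330 mg/L.

t_c ≈ 1.66 d; minimum DO ≈ 8.33 mg/L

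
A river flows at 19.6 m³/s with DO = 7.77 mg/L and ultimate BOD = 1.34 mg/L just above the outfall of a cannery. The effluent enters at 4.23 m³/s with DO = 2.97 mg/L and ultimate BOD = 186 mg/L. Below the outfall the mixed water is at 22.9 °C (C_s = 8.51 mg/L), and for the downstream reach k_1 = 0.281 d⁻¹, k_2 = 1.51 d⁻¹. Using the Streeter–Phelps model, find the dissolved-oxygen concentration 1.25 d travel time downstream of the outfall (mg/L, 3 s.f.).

Mixed DO = (19.6×7.77 + 4.23×2.97)/(19.6+4.23) = 164.9/23.83 = 6.918 mg/L.
Mixed L₀ = (19.6×1.34 + 4.23×186)/(23.83) = 813.0/23.83 = 34.12 mg/L.
Initial deficit D₀ = C_s − DO₀ = 8.51 − 6.918 = 1.592 mg/L.
D(1.25) = [0.281×34.12/(1.51−0.281)](e^(−0.281×1.25) − e^(−1.51×1.25)) + 1.592 e^(−1.51×1.25)
= 7.801 × (0.7038 − 0.1514) + 1.592 × 0.1514 = 4.550 mg/L.
DO = 8.51 − 4.550 = 3.960 mg/L.

DO ≈ 3.96 mg/L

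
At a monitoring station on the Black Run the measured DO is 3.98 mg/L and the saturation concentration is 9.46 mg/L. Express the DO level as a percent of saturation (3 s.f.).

% saturation = C/C_s × 100 = 3.98/9.46 × 100 = 42.1 %.

42.1 % saturation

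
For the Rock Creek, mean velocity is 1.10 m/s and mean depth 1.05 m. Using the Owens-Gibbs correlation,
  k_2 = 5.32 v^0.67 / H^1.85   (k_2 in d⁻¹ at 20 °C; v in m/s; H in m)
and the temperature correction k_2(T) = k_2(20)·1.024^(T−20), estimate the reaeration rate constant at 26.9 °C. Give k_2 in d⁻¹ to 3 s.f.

k_2 ≈ 6.10 d⁻¹

k_2(20) = 5.32 × 1.10^0.67 / 1.05^1.85 = 5.32 × 1.066 / 1.094 = 5.181 d⁻¹.
k_2(26.9) = 5.181 × 1.024^(26.9−20) = 5.181 × 1.178 = 6.103 d⁻¹.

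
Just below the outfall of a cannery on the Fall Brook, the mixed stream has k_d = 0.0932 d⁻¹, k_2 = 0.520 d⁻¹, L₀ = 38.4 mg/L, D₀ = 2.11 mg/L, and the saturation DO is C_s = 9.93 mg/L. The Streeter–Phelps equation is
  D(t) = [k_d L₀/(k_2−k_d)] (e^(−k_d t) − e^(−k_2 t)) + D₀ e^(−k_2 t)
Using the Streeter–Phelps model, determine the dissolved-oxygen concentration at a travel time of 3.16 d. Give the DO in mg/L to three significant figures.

k_d L₀/(k_2−k_d) = 0.0932×38.4/(0.520−0.0932) = 3.579/0.4268 = 8.385 mg/L.
e^(−k_d t) = e^(−0.0932×3.160) = 0.7449; e^(−k_2 t) = e^(−0.520×3.160) = 0.1934.
D = 8.385 × (0.7449 − 0.1934) + 2.11 × 0.1934 = 4.625 + 0.4080 = 5.033 mg/L.
DO = C_s − D = 9.93 − 5.033 = 4.897 mg/L.

DO ≈ 4.90 mg/L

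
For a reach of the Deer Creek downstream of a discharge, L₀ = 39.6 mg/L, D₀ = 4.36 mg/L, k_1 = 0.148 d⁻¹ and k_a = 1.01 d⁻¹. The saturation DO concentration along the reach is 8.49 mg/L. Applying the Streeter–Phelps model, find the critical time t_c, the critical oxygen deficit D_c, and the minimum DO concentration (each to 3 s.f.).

t_c ≈ 1.04 d; D_c ≈ 4.98 mg/L; min DO ≈ 3.51 mg/L

At the critical point dD/dt = 0, so k_1 L₀ e^(−k_1 t) = k_a D. Substituting D(t) from the Streeter–Phelps equation and solving for t gives
t_c = ln[(k_a/k_1)(1 − D₀(k_a−k_1)/(k_1 L₀))] / (k_a−k_1).
Here k_a−k_1 = 0.8620 d⁻¹ and 1 − D₀(k_a−k_1)/(k_1 L₀) = 1 − 4.36×0.8620/(0.148×39.6) = 0.3587, so
t_c = ln(6.824 × 0.3587) / 0.8620 = 0.8953 / 0.8620 = 1.039 d.
L(t_c) = L₀ e^(−k_1 t_c) = 39.6 × 0.8575 = 33.96 mg/L, and at the critical point k_a D_c = k_1 L, so D_c = (0.148/1.01) × 33.96 = 4.976 mg/L.
Minimum DO = C_s − D_c = 8.49 − 4.976 = 3.514 mg/L.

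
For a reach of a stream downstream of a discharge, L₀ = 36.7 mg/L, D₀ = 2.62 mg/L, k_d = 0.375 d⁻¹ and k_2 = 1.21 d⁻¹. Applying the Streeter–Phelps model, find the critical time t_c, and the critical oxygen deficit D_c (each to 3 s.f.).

t_c ≈ 1.20 d; D_c ≈ 7.26 mg/L

At the critical point dD/dt = 0, so k_d L₀ e^(−k_d t) = k_2 D. Substituting D(t) from the Streeter–Phelps equation and solving for t gives
t_c = ln[(k_2/k_d)(1 − D₀(k_2−k_d)/(k_d L₀))] / (k_2−k_d).
Here k_2−k_d = 0.8350 d⁻¹ and 1 − D₀(k_2−k_d)/(k_d L₀) = 1 − 2.62×0.8350/(0.375×36.7) = 0.8410, so
t_c = ln(3.227 × 0.8410) / 0.8350 = 0.9983 / 0.8350 = 1.196 d.
L(t_c) = L₀ e^(−k_d t_c) = 36.7 × 0.6387 = 23.44 mg/L, and at the critical point k_2 D_c = k_d L, so D_c = (0.375/1.21) × 23.44 = 7.264 mg/L.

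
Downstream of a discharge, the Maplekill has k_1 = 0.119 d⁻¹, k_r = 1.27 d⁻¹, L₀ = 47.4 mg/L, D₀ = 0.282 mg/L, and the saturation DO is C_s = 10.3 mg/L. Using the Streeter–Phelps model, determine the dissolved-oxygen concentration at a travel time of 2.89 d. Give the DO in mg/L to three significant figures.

DO ≈ 6.94 mg/L

k_1 L₀/(k_r−k_1) = 0.119×47.4/(1.27−0.119) = 5.641/1.151 = 4.901 mg/L.
e^(−k_1 t) = e^(−0.119×2.890) = 0.7090; e^(−k_r t) = e^(−1.27×2.890) = 0.02547.
D = 4.901 × (0.7090 − 0.02547) + 0.282 × 0.02547 = 3.350 + 0.007182 = 3.357 mg/L.
DO = C_s − D = 10.3 − 3.357 = 6.943 mg/L.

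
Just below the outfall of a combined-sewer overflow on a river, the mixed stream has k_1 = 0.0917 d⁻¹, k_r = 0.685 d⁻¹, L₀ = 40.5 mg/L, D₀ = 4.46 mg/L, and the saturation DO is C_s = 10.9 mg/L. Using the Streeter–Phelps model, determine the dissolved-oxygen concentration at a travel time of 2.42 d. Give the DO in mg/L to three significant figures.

DO ≈ 6.23 mg/L

k_1 L₀/(k_r−k_1) = 0.0917×40.5/(0.685−0.0917) = 3.714/0.5933 = 6.260 mg/L.
e^(−k_1 t) = e^(−0.0917×2.420) = 0.8010; e^(−k_r t) = e^(−0.685×2.420) = 0.1906.
D = 6.260 × (0.8010 − 0.1906) + 4.46 × 0.1906 = 3.821 + 0.8500 = 4.671 mg/L.
DO = C_s − D = 10.9 − 4.671 = 6.229 mg/L.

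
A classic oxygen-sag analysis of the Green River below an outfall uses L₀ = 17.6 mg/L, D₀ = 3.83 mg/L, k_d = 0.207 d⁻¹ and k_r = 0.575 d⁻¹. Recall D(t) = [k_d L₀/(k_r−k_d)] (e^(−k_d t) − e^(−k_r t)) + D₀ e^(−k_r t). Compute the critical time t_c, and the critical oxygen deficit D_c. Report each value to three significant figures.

t_c = [1/(k_r−k_d)] ln[(k_r/k_d)(1 − D₀(k_r−k_d)/(k_d L₀))]
= [1/(0.575−0.207)] ln[(0.575/0.207)(1 − 3.83×0.3680/(0.207×17.6))]
= (1/0.3680) ln[2.778 × 0.6131] = 2.717 × ln(1.703) = 2.717 × 0.5325 = 1.447 d.
L(t_c) = L₀ e^(−k_d t_c) = 17.6 × 0.7412 = 13.04 mg/L, and at the critical point k_r D_c = k_d L, so D_c = (0.207/0.575) × 13.04 = 4.696 mg/L.

t_c ≈ 1.45 d; D_c ≈ 4.70 mg/L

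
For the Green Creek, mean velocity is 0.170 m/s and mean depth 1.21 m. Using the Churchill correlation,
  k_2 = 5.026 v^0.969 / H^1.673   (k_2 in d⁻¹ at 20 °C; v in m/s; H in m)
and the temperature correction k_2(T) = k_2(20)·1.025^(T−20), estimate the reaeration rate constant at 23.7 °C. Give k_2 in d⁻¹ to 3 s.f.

k_2 ≈ 0.719 d⁻¹

k_2(20) = 5.026 × 0.170^0.969 / 1.21^1.673 = 5.026 × 0.1796 / 1.376 = 0.6562 d⁻¹.
k_2(23.7) = 0.6562 × 1.025^(23.7−20) = 0.6562 × 1.096 = 0.7190 d⁻¹.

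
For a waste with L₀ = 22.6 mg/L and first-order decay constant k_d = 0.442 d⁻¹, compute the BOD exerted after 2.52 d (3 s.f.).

y_t = L₀(1 − e^(−k_d t)) = 22.6 × (1 − e^(−0.442×2.52))
= 22.6 × (1 − 0.3283) = 22.6 × 0.6717 = 15.18 mg/L.

y ≈ 15.2 mg/L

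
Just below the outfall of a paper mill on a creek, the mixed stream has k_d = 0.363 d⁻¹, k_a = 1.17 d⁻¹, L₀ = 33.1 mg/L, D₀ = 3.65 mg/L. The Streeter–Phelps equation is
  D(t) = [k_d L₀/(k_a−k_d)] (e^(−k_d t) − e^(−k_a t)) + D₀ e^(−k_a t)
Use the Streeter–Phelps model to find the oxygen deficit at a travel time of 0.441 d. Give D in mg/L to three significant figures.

k_d L₀/(k_a−k_d) = 0.363×33.1/(1.17−0.363) = 12.02/0.8070 = 14.89 mg/L.
e^(−k_d t) = e^(−0.363×0.4410) = 0.8521; e^(−k_a t) = e^(−1.17×0.4410) = 0.5969.
D = 14.89 × (0.8521 − 0.5969) + 3.65 × 0.5969 = 3.799 + 2.179 = 5.978 mg/L.

D ≈ 5.98 mg/L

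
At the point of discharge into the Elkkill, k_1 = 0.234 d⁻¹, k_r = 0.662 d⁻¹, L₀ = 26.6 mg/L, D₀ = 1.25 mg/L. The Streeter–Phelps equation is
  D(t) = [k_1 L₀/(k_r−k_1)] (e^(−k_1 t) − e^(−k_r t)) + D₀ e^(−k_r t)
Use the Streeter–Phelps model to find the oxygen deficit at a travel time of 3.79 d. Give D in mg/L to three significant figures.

k_1 L₀/(k_r−k_1) = 0.234×26.6/(0.662−0.234) = 6.224/0.4280 = 14.54 mg/L.
e^(−k_1 t) = e^(−0.234×3.790) = 0.4119; e^(−k_r t) = e^(−0.662×3.790) = 0.08135.
D = 14.54 × (0.4119 − 0.08135) + 1.25 × 0.08135 = 4.808 + 0.1017 = 4.910 mg/L.

D ≈ 4.91 mg/L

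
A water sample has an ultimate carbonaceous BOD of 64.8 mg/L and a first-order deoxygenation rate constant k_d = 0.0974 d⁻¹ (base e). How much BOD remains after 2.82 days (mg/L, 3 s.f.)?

L ≈ 49.2 mg/L

L_t = L₀ e^(−k_d t) = 64.8 × e^(−0.0974×2.82) = 64.8 × 0.7598 = 49.24 mg/L.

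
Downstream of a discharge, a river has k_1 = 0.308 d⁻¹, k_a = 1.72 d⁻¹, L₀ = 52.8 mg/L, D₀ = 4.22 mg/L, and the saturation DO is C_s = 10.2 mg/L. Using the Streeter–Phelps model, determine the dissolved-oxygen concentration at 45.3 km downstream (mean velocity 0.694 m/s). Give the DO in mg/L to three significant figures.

Travel time t = x/v = 45.3 km / (0.694 m/s) = 45300 m / 0.694 m/s = 65270 s = 0.7555 d.
k_1 L₀/(k_a−k_1) = 0.308×52.8/(1.72−0.308) = 16.26/1.412 = 11.52 mg/L.
e^(−k_1 t) = e^(−0.308×0.7555) = 0.7924; e^(−k_a t) = e^(−1.72×0.7555) = 0.2727.
D = 11.52 × (0.7924 − 0.2727) + 4.22 × 0.2727 = 5.986 + 1.151 = 7.136 mg/L.
DO = C_s − D = 10.2 − 7.136 = 3.064 mg/L.

DO ≈ 3.06 mg/L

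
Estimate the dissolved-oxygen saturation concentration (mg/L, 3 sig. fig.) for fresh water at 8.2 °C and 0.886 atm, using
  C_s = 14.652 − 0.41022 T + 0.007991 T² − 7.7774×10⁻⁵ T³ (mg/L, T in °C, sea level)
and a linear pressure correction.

At sea level: C_s = 14.652 − 0.41022×8.2 + 0.007991×8.2² − 7.7774×10⁻⁵×8.2³ = 11.78 mg/L.
Pressure correction: C_s' = 11.78 × 0.886 = 10.44 mg/L.

C_s ≈ 10.4 mg/L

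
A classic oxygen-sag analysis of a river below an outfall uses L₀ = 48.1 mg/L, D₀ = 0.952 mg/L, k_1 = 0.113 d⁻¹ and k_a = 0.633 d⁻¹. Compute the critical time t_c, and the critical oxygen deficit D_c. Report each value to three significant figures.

t_c ≈ 3.13 d; D_c ≈ 6.03 mg/L

t_c = [1/(k_a−k_1)] ln[(k_a/k_1)(1 − D₀(k_a−k_1)/(k_1 L₀))]
= [1/(0.633−0.113)] ln[(0.633/0.113)(1 − 0.952×0.5200/(0.113×48.1))]
= (1/0.5200) ln[5.602 × 0.9089] = 1.923 × ln(5.092) = 1.923 × 1.628 = 3.130 d.
D_c = (k_1/k_a) L₀ e^(−k_1 t_c) = (0.113/0.633) × 48.1 × e^(−0.113×3.130) = 0.1785 × 48.1 × 0.7021 = 6.029 mg/L.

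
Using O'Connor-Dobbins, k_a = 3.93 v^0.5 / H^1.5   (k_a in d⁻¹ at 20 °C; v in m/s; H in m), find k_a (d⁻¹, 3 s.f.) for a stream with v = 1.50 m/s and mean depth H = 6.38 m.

k_a = 3.93 × 1.50^0.5 / 6.38^1.5 = 3.93 × 1.225 / 16.12 = 0.2987 d⁻¹.

k_a ≈ 0.299 d⁻¹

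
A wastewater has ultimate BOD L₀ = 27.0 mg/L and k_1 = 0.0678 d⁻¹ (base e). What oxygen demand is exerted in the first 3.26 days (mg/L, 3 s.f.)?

y_t = L₀(1 − e^(−k_1 t)) = 27.0 × (1 − e^(−0.0678×3.26))
= 27.0 × (1 − 0.8017) = 27.0 × 0.1983 = 5.354 mg/L.

y ≈ 5.35 mg/L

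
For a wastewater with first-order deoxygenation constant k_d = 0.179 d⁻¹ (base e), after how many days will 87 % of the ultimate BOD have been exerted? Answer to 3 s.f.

y/L₀ = 1 − e^(−k_d t) = 0.87 ⇒ e^(−k_d t) = 0.130
t = −ln(0.130) / 0.179 = 2.040 / 0.179 = 11.40 d.

t ≈ 11.4 d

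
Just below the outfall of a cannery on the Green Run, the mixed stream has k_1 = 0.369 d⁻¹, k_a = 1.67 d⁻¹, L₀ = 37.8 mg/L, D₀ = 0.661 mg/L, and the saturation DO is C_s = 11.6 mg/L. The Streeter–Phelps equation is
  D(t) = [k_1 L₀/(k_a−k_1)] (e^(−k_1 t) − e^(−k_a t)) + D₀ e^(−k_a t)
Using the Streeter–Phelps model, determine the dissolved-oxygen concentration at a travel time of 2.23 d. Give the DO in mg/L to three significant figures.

k_1 L₀/(k_a−k_1) = 0.369×37.8/(1.67−0.369) = 13.95/1.301 = 10.72 mg/L.
e^(−k_1 t) = e^(−0.369×2.230) = 0.4392; e^(−k_a t) = e^(−1.67×2.230) = 0.02413.
D = 10.72 × (0.4392 − 0.02413) + 0.661 × 0.02413 = 4.450 + 0.01595 = 4.466 mg/L.
DO = C_s − D = 11.6 − 4.466 = 7.134 mg/L.

DO ≈ 7.13 mg/L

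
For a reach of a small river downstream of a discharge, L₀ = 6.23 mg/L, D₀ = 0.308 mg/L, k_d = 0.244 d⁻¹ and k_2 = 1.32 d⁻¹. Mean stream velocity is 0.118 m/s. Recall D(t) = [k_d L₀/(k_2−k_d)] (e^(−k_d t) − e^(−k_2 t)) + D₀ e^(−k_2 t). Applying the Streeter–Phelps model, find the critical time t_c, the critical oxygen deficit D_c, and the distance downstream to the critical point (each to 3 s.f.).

At the critical point dD/dt = 0, so k_d L₀ e^(−k_d t) = k_2 D. Substituting D(t) from the Streeter–Phelps equation and solving for t gives
t_c = ln[(k_2/k_d)(1 − D₀(k_2−k_d)/(k_d L₀))] / (k_2−k_d).
Here k_2−k_d = 1.076 d⁻¹ and 1 − D₀(k_2−k_d)/(k_d L₀) = 1 − 0.308×1.076/(0.244×6.23) = 0.7820, so
t_c = ln(5.410 × 0.7820) / 1.076 = 1.442 / 1.076 = 1.340 d.
L(t_c) = L₀ e^(−k_d t_c) = 6.23 × 0.7210 = 4.492 mg/L, and at the critical point k_2 D_c = k_d L, so D_c = (0.244/1.32) × 4.492 = 0.8304 mg/L.
x_c = v t_c = 0.118 m/s × 1.340 d × 86400 s/d = 13670 m ≈ 13.7 km.

t_c ≈ 1.34 d; D_c ≈ 0.830 mg/L; x_c ≈ 13.7 km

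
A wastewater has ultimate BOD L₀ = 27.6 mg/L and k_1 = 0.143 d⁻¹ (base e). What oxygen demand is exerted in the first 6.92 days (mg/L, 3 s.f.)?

y ≈ 17.3 mg/L

y_t = L₀(1 − e^(−k_1 t)) = 27.6 × (1 − e^(−0.143×6.92))
= 27.6 × (1 − 0.3717) = 27.6 × 0.6283 = 17.34 mg/L.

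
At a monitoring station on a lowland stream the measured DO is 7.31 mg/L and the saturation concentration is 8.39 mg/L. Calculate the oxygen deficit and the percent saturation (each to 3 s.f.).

D = C_s − C = 8.39 − 7.31 = 1.08 mg/L.
% saturation = 7.31/8.39 × 100 = 87.1 %.

D ≈ 1.08 mg/L; 87.1 % saturation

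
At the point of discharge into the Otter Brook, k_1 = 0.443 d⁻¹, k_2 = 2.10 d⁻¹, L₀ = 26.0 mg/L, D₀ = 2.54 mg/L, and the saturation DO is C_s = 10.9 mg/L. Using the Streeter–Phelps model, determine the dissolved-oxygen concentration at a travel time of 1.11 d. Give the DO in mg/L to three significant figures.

DO ≈ 7.08 mg/L

k_1 L₀/(k_2−k_1) = 0.443×26.0/(2.10−0.443) = 11.52/1.657 = 6.951 mg/L.
e^(−k_1 t) = e^(−0.443×1.110) = 0.6116; e^(−k_2 t) = e^(−2.10×1.110) = 0.09720.
D = 6.951 × (0.6116 − 0.09720) + 2.54 × 0.09720 = 3.575 + 0.2469 = 3.822 mg/L.
DO = C_s − D = 10.9 − 3.822 = 7.078 mg/L.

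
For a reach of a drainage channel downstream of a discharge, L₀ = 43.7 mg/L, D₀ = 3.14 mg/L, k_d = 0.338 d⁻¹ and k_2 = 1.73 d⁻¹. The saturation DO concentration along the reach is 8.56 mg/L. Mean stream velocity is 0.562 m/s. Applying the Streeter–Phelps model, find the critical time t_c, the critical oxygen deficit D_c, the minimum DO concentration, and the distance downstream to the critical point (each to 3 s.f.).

t_c ≈ 0.921 d; D_c ≈ 6.25 mg/L; min DO ≈ 2.31 mg/L; x_c ≈ 44.7 km

With k_2/k_d = 5.118 and 1 − D₀(k_2−k_d)/(k_d L₀) = 0.7041,
t_c = ln(5.118 × 0.7041) / (1.73 − 0.338) = ln(3.604) / 1.392 = 1.282/1.392 = 0.9210 d.
D_c = (k_d/k_2) L₀ e^(−k_d t_c) = (0.338/1.73) × 43.7 × e^(−0.338×0.9210) = 0.1954 × 43.7 × 0.7325 = 6.254 mg/L.
Minimum DO = C_s − D_c = 8.56 − 6.254 = 2.306 mg/L.
x_c = v t_c = 0.562 m/s × 0.9210 d × 86400 s/d = 44720 m ≈ 44.7 km.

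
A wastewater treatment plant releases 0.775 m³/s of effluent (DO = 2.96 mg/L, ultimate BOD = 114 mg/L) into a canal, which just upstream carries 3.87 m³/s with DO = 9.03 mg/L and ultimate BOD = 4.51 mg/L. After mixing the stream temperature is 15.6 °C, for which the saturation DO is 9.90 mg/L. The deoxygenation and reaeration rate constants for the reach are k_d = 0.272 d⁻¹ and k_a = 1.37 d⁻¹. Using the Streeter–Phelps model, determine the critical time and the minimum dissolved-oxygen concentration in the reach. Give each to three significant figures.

Mixed DO = (3.87×9.03 + 0.775×2.96)/(3.87+0.775) = 37.24/4.645 = 8.017 mg/L.
Mixed L₀ = (3.87×4.51 + 0.775×114)/(4.645) = 105.8/4.645 = 22.78 mg/L.
Initial deficit D₀ = C_s − DO₀ = 9.90 − 8.017 = 1.883 mg/L.
t_c = (1/1.098) ln[(1.37/0.272)(1 − 1.883×1.098/(0.272×22.78))] = 0.9107 × ln(3.356) = 1.103 d.
D_c = (0.272/1.37) × 22.78 × e^(−0.272×1.103) = 0.1985 × 22.78 × 0.7409 = 3.350 mg/L.
Minimum DO = 9.90 − 3.350 = 6.550 mg/L.

t_c ≈ 1.10 d; minimum DO ≈ 6.55 mg/L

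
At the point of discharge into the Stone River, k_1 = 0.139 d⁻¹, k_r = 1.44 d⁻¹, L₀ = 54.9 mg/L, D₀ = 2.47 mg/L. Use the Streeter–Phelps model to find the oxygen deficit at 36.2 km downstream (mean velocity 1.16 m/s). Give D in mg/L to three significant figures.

D ≈ 3.56 mg/L

Travel time t = x/v = 36.2 km / (1.16 m/s) = 36200 m / 1.16 m/s = 31210 s = 0.3612 d.
k_1 L₀/(k_r−k_1) = 0.139×54.9/(1.44−0.139) = 7.631/1.301 = 5.866 mg/L.
e^(−k_1 t) = e^(−0.139×0.3612) = 0.9510; e^(−k_r t) = e^(−1.44×0.3612) = 0.5945.
D = 5.866 × (0.9510 − 0.5945) + 2.47 × 0.5945 = 2.092 + 1.468 = 3.560 mg/L.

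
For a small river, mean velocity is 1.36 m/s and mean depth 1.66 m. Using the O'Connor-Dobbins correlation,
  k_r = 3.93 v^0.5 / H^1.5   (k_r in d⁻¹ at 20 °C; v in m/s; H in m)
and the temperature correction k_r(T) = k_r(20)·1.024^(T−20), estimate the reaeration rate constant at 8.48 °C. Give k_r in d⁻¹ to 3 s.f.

k_r(20) = 3.93 × 1.36^0.5 / 1.66^1.5 = 3.93 × 1.166 / 2.139 = 2.143 d⁻¹.
k_r(8.48) = 2.143 × 1.024^(8.48−20) = 2.143 × 0.7609 = 1.631 d⁻¹.

k_r ≈ 1.63 d⁻¹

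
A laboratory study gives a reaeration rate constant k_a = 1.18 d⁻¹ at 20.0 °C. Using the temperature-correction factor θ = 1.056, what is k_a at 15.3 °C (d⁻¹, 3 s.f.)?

k_a ≈ 0.913 d⁻¹

k_a(T₂) = k_a(T₁) · θ^(T₂−T₁) = 1.18 × 1.056^(15.3−20.0)
= 1.18 × 1.056^-4.70 = 1.18 × 0.7741 = 0.9134 d⁻¹.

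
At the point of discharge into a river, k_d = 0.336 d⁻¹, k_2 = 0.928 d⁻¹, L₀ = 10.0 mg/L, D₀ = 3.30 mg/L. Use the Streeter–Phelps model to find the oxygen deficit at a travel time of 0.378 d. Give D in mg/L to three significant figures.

D ≈ 3.33 mg/L

k_d L₀/(k_2−k_d) = 0.336×10.0/(0.928−0.336) = 3.360/0.5920 = 5.676 mg/L.
e^(−k_d t) = e^(−0.336×0.3780) = 0.8807; e^(−k_2 t) = e^(−0.928×0.3780) = 0.7041.
D = 5.676 × (0.8807 − 0.7041) + 3.30 × 0.7041 = 1.002 + 2.324 = 3.326 mg/L.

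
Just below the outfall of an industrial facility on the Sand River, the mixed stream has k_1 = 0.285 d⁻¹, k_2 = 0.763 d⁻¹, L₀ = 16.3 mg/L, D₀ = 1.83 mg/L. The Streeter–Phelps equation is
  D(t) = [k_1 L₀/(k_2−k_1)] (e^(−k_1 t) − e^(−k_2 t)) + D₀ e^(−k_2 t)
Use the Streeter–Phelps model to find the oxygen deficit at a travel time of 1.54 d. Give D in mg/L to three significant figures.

k_1 L₀/(k_2−k_1) = 0.285×16.3/(0.763−0.285) = 4.646/0.4780 = 9.719 mg/L.
e^(−k_1 t) = e^(−0.285×1.540) = 0.6447; e^(−k_2 t) = e^(−0.763×1.540) = 0.3088.
D = 9.719 × (0.6447 − 0.3088) + 1.83 × 0.3088 = 3.265 + 0.5651 = 3.830 mg/L.

D ≈ 3.83 mg/L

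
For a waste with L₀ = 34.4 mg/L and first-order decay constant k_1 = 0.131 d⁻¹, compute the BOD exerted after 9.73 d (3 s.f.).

y_t = L₀(1 − e^(−k_1 t)) = 34.4 × (1 − e^(−0.131×9.73))
= 34.4 × (1 − 0.2795) = 34.4 × 0.7205 = 24.78 mg/L.

y ≈ 24.8 mg/L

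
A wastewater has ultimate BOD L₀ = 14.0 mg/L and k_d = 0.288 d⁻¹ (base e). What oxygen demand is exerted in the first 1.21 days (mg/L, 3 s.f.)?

y ≈ 4.12 mg/L

y_t = L₀(1 − e^(−k_d t)) = 14.0 × (1 − e^(−0.288×1.21))
= 14.0 × (1 − 0.7058) = 14.0 × 0.2942 = 4.119 mg/L.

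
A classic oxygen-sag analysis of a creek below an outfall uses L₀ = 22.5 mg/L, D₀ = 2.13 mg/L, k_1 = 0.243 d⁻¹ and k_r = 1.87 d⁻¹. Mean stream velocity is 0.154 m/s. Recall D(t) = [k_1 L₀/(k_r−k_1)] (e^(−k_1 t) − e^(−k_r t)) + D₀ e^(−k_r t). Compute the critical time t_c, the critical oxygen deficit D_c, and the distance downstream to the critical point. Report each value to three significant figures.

With k_r/k_1 = 7.695 and 1 − D₀(k_r−k_1)/(k_1 L₀) = 0.3662,
t_c = ln(7.695 × 0.3662) / (1.87 − 0.243) = ln(2.818) / 1.627 = 1.036/1.627 = 0.6367 d.
D_c = (k_1/k_r) L₀ e^(−k_1 t_c) = (0.243/1.87) × 22.5 × e^(−0.243×0.6367) = 0.1299 × 22.5 × 0.8567 = 2.505 mg/L.
x_c = v t_c = 0.154 m/s × 0.6367 d × 86400 s/d = 8472 m ≈ 8.47 km.

t_c ≈ 0.637 d; D_c ≈ 2.50 mg/L; x_c ≈ 8.47 km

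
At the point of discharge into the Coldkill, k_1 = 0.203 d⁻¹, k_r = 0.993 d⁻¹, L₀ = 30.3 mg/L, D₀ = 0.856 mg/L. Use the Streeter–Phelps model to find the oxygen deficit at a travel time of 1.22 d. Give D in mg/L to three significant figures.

k_1 L₀/(k_r−k_1) = 0.203×30.3/(0.993−0.203) = 6.151/0.7900 = 7.786 mg/L.
e^(−k_1 t) = e^(−0.203×1.220) = 0.7806; e^(−k_r t) = e^(−0.993×1.220) = 0.2978.
D = 7.786 × (0.7806 − 0.2978) + 0.856 × 0.2978 = 3.760 + 0.2549 = 4.014 mg/L.

D ≈ 4.01 mg/L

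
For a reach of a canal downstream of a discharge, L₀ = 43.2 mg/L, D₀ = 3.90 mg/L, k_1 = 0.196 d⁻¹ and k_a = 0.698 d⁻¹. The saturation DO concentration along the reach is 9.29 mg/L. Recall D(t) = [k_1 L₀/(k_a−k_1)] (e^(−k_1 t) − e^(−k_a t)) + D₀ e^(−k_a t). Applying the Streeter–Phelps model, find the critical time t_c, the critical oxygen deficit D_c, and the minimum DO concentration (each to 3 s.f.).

With k_a/k_1 = 3.561 and 1 − D₀(k_a−k_1)/(k_1 L₀) = 0.7688,
t_c = ln(3.561 × 0.7688) / (0.698 − 0.196) = ln(2.738) / 0.5020 = 1.007/0.5020 = 2.006 d.
D_c = (k_1/k_a) L₀ e^(−k_1 t_c) = (0.196/0.698) × 43.2 × e^(−0.196×2.006) = 0.2808 × 43.2 × 0.6749 = 8.187 mg/L.
Minimum DO = C_s − D_c = 9.29 − 8.187 = 1.103 mg/L.

t_c ≈ 2.01 d; D_c ≈ 8.19 mg/L; min DO ≈ 1.10 mg/L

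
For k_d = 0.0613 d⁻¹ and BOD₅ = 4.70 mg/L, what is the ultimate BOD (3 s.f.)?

BOD₅ = L₀(1 − e^(−5k_d)) ⇒ L₀ = BOD₅ / (1 − e^(−5×0.0613))
= 4.70 / (1 − 0.7360) = 4.70 / 0.2640 = 17.80 mg/L.

L₀ ≈ 17.8 mg/L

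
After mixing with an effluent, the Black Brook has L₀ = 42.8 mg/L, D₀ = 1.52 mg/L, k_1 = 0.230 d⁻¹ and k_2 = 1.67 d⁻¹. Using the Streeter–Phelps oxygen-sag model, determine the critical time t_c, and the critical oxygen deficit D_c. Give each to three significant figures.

t_c = [1/(k_2−k_1)] ln[(k_2/k_1)(1 − D₀(k_2−k_1)/(k_1 L₀))]
= [1/(1.67−0.230)] ln[(1.67/0.230)(1 − 1.52×1.440/(0.230×42.8))]
= (1/1.440) ln[7.261 × 0.7777] = 0.6944 × ln(5.646) = 0.6944 × 1.731 = 1.202 d.
L(t_c) = L₀ e^(−k_1 t_c) = 42.8 × 0.7584 = 32.46 mg/L, and at the critical point k_2 D_c = k_1 L, so D_c = (0.230/1.67) × 32.46 = 4.471 mg/L.

t_c ≈ 1.20 d; D_c ≈ 4.47 mg/L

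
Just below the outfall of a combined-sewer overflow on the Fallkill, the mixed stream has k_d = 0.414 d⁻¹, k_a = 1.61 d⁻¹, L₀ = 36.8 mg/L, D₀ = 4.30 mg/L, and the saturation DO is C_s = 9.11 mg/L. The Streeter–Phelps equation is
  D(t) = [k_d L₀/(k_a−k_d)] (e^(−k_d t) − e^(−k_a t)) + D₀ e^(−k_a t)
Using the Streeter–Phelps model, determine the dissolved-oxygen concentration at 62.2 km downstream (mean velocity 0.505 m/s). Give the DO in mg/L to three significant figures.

DO ≈ 2.90 mg/L

Travel time t = x/v = 62.2 km / (0.505 m/s) = 62200 m / 0.505 m/s = 123200 s = 1.426 d.
k_d L₀/(k_a−k_d) = 0.414×36.8/(1.61−0.414) = 15.24/1.196 = 12.74 mg/L.
e^(−k_d t) = e^(−0.414×1.426) = 0.5542; e^(−k_a t) = e^(−1.61×1.426) = 0.1007.
D = 12.74 × (0.5542 − 0.1007) + 4.30 × 0.1007 = 5.777 + 0.4332 = 6.210 mg/L.
DO = C_s − D = 9.11 − 6.210 = 2.900 mg/L.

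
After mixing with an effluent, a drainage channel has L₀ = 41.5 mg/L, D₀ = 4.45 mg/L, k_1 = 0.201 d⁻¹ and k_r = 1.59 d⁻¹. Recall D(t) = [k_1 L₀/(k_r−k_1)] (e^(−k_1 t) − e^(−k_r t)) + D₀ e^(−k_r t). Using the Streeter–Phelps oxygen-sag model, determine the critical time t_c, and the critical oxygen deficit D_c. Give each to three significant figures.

t_c ≈ 0.516 d; D_c ≈ 4.73 mg/L

With k_r/k_1 = 7.910 and 1 − D₀(k_r−k_1)/(k_1 L₀) = 0.2590,
t_c = ln(7.910 × 0.2590) / (1.59 − 0.201) = ln(2.049) / 1.389 = 0.7173/1.389 = 0.5164 d.
L(t_c) = L₀ e^(−k_1 t_c) = 41.5 × 0.9014 = 37.41 mg/L, and at the critical point k_r D_c = k_1 L, so D_c = (0.201/1.59) × 37.41 = 4.729 mg/L.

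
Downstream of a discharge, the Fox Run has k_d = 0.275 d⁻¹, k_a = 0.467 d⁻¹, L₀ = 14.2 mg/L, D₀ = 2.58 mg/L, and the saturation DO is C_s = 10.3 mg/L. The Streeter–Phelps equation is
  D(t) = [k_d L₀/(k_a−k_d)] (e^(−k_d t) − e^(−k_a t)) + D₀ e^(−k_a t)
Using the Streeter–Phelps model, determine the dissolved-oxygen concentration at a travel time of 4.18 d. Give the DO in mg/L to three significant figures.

k_d L₀/(k_a−k_d) = 0.275×14.2/(0.467−0.275) = 3.905/0.1920 = 20.34 mg/L.
e^(−k_d t) = e^(−0.275×4.180) = 0.3168; e^(−k_a t) = e^(−0.467×4.180) = 0.1420.
D = 20.34 × (0.3168 − 0.1420) + 2.58 × 0.1420 = 3.555 + 0.3663 = 3.922 mg/L.
DO = C_s − D = 10.3 − 3.922 = 6.378 mg/L.

DO ≈ 6.38 mg/L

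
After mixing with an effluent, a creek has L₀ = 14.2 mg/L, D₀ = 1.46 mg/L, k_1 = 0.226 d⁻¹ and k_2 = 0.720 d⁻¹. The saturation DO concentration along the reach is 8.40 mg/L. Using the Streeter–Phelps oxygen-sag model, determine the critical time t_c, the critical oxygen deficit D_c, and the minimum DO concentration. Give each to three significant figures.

At the critical point dD/dt = 0, so k_1 L₀ e^(−k_1 t) = k_2 D. Substituting D(t) from the Streeter–Phelps equation and solving for t gives
t_c = ln[(k_2/k_1)(1 − D₀(k_2−k_1)/(k_1 L₀))] / (k_2−k_1).
Here k_2−k_1 = 0.4940 d⁻¹ and 1 − D₀(k_2−k_1)/(k_1 L₀) = 1 − 1.46×0.4940/(0.226×14.2) = 0.7753, so
t_c = ln(3.186 × 0.7753) / 0.4940 = 0.9042 / 0.4940 = 1.830 d.
D_c = (k_1/k_2) L₀ e^(−k_1 t_c) = (0.226/0.720) × 14.2 × e^(−0.226×1.830) = 0.3139 × 14.2 × 0.6612 = 2.947 mg/L.
Minimum DO = C_s − D_c = 8.40 − 2.947 = 5.453 mg/L.

t_c ≈ 1.83 d; D_c ≈ 2.95 mg/L; min DO ≈ 5.45 mg/L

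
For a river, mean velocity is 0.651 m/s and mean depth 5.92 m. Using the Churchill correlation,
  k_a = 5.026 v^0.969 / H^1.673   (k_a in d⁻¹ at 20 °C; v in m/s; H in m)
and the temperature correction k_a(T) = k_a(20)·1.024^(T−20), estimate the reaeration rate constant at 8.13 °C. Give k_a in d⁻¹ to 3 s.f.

k_a(20) = 5.026 × 0.651^0.969 / 5.92^1.673 = 5.026 × 0.6597 / 19.59 = 0.1692 d⁻¹.
k_a(8.13) = 0.1692 × 1.024^(8.13−20) = 0.1692 × 0.7546 = 0.1277 d⁻¹.

k_a ≈ 0.128 d⁻¹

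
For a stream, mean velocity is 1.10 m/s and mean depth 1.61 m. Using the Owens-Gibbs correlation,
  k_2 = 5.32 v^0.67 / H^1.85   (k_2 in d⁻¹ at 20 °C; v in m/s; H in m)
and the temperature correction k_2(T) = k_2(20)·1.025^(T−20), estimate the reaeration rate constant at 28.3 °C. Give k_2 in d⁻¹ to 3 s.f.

k_2 ≈ 2.88 d⁻¹

k_2(20) = 5.32 × 1.10^0.67 / 1.61^1.85 = 5.32 × 1.066 / 2.413 = 2.350 d⁻¹.
k_2(28.3) = 2.350 × 1.025^(28.3−20) = 2.350 × 1.227 = 2.884 d⁻¹.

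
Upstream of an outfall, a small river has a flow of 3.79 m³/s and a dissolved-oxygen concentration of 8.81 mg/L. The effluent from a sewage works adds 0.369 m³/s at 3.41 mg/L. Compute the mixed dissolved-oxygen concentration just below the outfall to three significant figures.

Flow-weighted mixing: C = (Q_r C_r + Q_w C_w)/(Q_r + Q_w)
= (3.79×8.81 + 0.369×3.41)/(3.79 + 0.369) = 34.65/4.159 = 8.331 mg/L.

8.33 mg/L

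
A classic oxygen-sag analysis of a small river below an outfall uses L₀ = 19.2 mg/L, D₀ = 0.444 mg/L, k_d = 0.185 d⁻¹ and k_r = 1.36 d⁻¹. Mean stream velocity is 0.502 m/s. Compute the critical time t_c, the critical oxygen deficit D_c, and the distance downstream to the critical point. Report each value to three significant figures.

At the critical point dD/dt = 0, so k_d L₀ e^(−k_d t) = k_r D. Substituting D(t) from the Streeter–Phelps equation and solving for t gives
t_c = ln[(k_r/k_d)(1 − D₀(k_r−k_d)/(k_d L₀))] / (k_r−k_d).
Here k_r−k_d = 1.175 d⁻¹ and 1 − D₀(k_r−k_d)/(k_d L₀) = 1 − 0.444×1.175/(0.185×19.2) = 0.8531, so
t_c = ln(7.351 × 0.8531) / 1.175 = 1.836 / 1.175 = 1.563 d.
L(t_c) = L₀ e^(−k_d t_c) = 19.2 × 0.7490 = 14.38 mg/L, and at the critical point k_r D_c = k_d L, so D_c = (0.185/1.36) × 14.38 = 1.956 mg/L.
x_c = v t_c = 0.502 m/s × 1.563 d × 86400 s/d = 67770 m ≈ 67.8 km.

t_c ≈ 1.56 d; D_c ≈ 1.96 mg/L; x_c ≈ 67.8 km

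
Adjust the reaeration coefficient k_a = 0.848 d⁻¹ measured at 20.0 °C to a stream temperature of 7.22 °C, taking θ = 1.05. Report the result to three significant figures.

k_a ≈ 0.455 d⁻¹

k_a(T₂) = k_a(T₁) · θ^(T₂−T₁) = 0.848 × 1.05^(7.22−20.0)
= 0.848 × 1.05^-12.8 = 0.848 × 0.5360 = 0.4546 d⁻¹.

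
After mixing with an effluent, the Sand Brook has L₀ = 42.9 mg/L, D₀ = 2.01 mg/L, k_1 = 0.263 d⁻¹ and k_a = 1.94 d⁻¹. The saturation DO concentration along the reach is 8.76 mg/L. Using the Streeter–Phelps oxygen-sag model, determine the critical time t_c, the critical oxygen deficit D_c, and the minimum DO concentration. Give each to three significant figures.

t_c = [1/(k_a−k_1)] ln[(k_a/k_1)(1 − D₀(k_a−k_1)/(k_1 L₀))]
= [1/(1.94−0.263)] ln[(1.94/0.263)(1 − 2.01×1.677/(0.263×42.9))]
= (1/1.677) ln[7.376 × 0.7012] = 0.5963 × ln(5.173) = 0.5963 × 1.643 = 0.9800 d.
D_c = (k_1/k_a) L₀ e^(−k_1 t_c) = (0.263/1.94) × 42.9 × e^(−0.263×0.9800) = 0.1356 × 42.9 × 0.7728 = 4.494 mg/L.
Minimum DO = C_s − D_c = 8.76 − 4.494 = 4.266 mg/L.

t_c ≈ 0.980 d; D_c ≈ 4.49 mg/L; min DO ≈ 4.27 mg/L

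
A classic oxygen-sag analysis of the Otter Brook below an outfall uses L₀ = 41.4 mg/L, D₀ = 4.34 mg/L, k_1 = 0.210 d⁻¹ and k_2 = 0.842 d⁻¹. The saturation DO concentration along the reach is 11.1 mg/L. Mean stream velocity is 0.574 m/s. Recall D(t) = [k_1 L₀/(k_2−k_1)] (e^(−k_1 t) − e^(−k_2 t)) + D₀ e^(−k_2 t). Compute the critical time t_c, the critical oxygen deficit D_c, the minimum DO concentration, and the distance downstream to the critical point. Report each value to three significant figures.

t_c ≈ 1.60 d; D_c ≈ 7.38 mg/L; min DO ≈ 3.72 mg/L; x_c ≈ 79.2 km

With k_2/k_1 = 4.010 and 1 − D₀(k_2−k_1)/(k_1 L₀) = 0.6845,
t_c = ln(4.010 × 0.6845) / (0.842 − 0.210) = ln(2.745) / 0.6320 = 1.010/0.6320 = 1.597 d.
D_c = (k_1/k_2) L₀ e^(−k_1 t_c) = (0.210/0.842) × 41.4 × e^(−0.210×1.597) = 0.2494 × 41.4 × 0.7150 = 7.383 mg/L.
Minimum DO = C_s − D_c = 11.1 − 7.383 = 3.717 mg/L.
x_c = v t_c = 0.574 m/s × 1.597 d × 86400 s/d = 79230 m ≈ 79.2 km.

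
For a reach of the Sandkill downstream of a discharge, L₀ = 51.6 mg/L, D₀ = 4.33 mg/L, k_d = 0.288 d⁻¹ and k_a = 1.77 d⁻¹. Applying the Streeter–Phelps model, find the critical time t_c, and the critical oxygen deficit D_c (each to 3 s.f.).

At the critical point dD/dt = 0, so k_d L₀ e^(−k_d t) = k_a D. Substituting D(t) from the Streeter–Phelps equation and solving for t gives
t_c = ln[(k_a/k_d)(1 − D₀(k_a−k_d)/(k_d L₀))] / (k_a−k_d).
Here k_a−k_d = 1.482 d⁻¹ and 1 − D₀(k_a−k_d)/(k_d L₀) = 1 − 4.33×1.482/(0.288×51.6) = 0.5682, so
t_c = ln(6.146 × 0.5682) / 1.482 = 1.250 / 1.482 = 0.8438 d.
D_c = (k_d/k_a) L₀ e^(−k_d t_c) = (0.288/1.77) × 51.6 × e^(−0.288×0.8438) = 0.1627 × 51.6 × 0.7843 = 6.585 mg/L.

t_c ≈ 0.844 d; D_c ≈ 6.58 mg/L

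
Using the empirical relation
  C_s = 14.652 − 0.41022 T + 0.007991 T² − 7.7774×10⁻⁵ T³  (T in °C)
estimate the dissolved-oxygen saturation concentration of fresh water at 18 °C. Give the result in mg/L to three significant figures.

C_s ≈ 9.40 mg/L

C_s = 14.652 − 0.41022×18 + 0.007991×18² − 7.7774×10⁻⁵×18³ = 9.404 mg/L.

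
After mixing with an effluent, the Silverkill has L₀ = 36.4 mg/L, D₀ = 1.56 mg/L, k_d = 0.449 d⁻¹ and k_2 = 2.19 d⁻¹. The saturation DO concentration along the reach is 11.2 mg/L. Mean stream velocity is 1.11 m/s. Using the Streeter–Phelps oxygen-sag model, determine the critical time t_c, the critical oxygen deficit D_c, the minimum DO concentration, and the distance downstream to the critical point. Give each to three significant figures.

t_c ≈ 0.806 d; D_c ≈ 5.20 mg/L; min DO ≈ 6.00 mg/L; x_c ≈ 77.3 km

At the critical point dD/dt = 0, so k_d L₀ e^(−k_d t) = k_2 D. Substituting D(t) from the Streeter–Phelps equation and solving for t gives
t_c = ln[(k_2/k_d)(1 − D₀(k_2−k_d)/(k_d L₀))] / (k_2−k_d).
Here k_2−k_d = 1.741 d⁻¹ and 1 − D₀(k_2−k_d)/(k_d L₀) = 1 − 1.56×1.741/(0.449×36.4) = 0.8338, so
t_c = ln(4.878 × 0.8338) / 1.741 = 1.403 / 1.741 = 0.8058 d.
L(t_c) = L₀ e^(−k_d t_c) = 36.4 × 0.6964 = 25.35 mg/L, and at the critical point k_2 D_c = k_d L, so D_c = (0.449/2.19) × 25.35 = 5.197 mg/L.
Minimum DO = C_s − D_c = 11.2 − 5.197 = 6.003 mg/L.
x_c = v t_c = 1.11 m/s × 0.8058 d × 86400 s/d = 77280 m ≈ 77.3 km.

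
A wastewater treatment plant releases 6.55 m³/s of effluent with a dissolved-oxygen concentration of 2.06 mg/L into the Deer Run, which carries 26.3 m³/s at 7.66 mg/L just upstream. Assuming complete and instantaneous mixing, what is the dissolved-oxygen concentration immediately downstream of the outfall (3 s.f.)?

Flow-weighted mixing: C = (Q_r C_r + Q_w C_w)/(Q_r + Q_w)
= (26.3×7.66 + 6.55×2.06)/(26.3 + 6.55) = 215.0/32.85 = 6.543 mg/L.

6.54 mg/L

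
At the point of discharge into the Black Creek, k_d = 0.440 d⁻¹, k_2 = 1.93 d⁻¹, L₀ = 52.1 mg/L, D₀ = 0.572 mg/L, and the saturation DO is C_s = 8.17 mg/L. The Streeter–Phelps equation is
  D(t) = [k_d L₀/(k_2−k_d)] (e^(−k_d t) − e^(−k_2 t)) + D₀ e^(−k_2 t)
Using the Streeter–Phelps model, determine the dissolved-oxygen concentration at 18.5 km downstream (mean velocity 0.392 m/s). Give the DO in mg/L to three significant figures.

Travel time t = x/v = 18.5 km / (0.392 m/s) = 18500 m / 0.392 m/s = 47190 s = 0.5462 d.
k_d L₀/(k_2−k_d) = 0.440×52.1/(1.93−0.440) = 22.92/1.490 = 15.39 mg/L.
e^(−k_d t) = e^(−0.440×0.5462) = 0.7864; e^(−k_2 t) = e^(−1.93×0.5462) = 0.3485.
D = 15.39 × (0.7864 − 0.3485) + 0.572 × 0.3485 = 6.737 + 0.1993 = 6.936 mg/L.
DO = C_s − D = 8.17 − 6.936 = 1.234 mg/L.

DO ≈ 1.23 mg/L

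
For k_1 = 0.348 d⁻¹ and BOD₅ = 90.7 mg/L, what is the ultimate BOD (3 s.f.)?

L₀ ≈ 110 mg/L

BOD₅ = L₀(1 − e^(−5k_1)) ⇒ L₀ = BOD₅ / (1 − e^(−5×0.348))
= 90.7 / (1 − 0.1755) = 90.7 / 0.8245 = 110.0 mg/L.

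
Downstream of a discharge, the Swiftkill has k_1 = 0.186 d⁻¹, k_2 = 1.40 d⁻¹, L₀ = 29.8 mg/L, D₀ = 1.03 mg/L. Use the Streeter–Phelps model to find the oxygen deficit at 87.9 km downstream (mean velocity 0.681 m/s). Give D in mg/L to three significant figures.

D ≈ 3.02 mg/L

Travel time t = x/v = 87.9 km / (0.681 m/s) = 87900 m / 0.681 m/s = 129100 s = 1.494 d.
k_1 L₀/(k_2−k_1) = 0.186×29.8/(1.40−0.186) = 5.543/1.214 = 4.566 mg/L.
e^(−k_1 t) = e^(−0.186×1.494) = 0.7574; e^(−k_2 t) = e^(−1.40×1.494) = 0.1235.
D = 4.566 × (0.7574 − 0.1235) + 1.03 × 0.1235 = 2.894 + 0.1272 = 3.021 mg/L.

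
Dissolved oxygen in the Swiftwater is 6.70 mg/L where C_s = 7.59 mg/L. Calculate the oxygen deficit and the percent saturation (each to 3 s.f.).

D = C_s − C = 7.59 − 6.70 = 0.890 mg/L.
% saturation = 6.70/7.59 × 100 = 88.3 %.

D ≈ 0.890 mg/L; 88.3 % saturation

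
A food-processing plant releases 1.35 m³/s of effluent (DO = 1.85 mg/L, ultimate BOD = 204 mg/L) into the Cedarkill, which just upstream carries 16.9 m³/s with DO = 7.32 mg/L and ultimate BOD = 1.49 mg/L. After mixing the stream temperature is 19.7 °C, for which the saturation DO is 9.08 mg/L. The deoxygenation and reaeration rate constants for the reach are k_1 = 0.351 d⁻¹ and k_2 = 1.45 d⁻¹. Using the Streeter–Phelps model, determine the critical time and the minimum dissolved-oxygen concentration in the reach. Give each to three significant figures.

t_c ≈ 0.808 d; minimum DO ≈ 6.08 mg/L

Mixed DO = (16.9×7.32 + 1.35×1.85)/(16.9+1.35) = 126.2/18.25 = 6.915 mg/L.
Mixed L₀ = (16.9×1.49 + 1.35×204)/(18.25) = 300.6/18.25 = 16.47 mg/L.
Initial deficit D₀ = C_s − DO₀ = 9.08 − 6.915 = 2.165 mg/L.
t_c = (1/1.099) ln[(1.45/0.351)(1 − 2.165×1.099/(0.351×16.47))] = 0.9099 × ln(2.431) = 0.8083 d.
D_c = (0.351/1.45) × 16.47 × e^(−0.351×0.8083) = 0.2421 × 16.47 × 0.7530 = 3.002 mg/L.
Minimum DO = 9.08 − 3.002 = 6.078 mg/L.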